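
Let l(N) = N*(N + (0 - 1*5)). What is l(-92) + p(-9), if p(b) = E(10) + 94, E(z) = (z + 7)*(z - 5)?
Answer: 9103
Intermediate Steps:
E(z) = (-5 + z)*(7 + z) (E(z) = (7 + z)*(-5 + z) = (-5 + z)*(7 + z))
p(b) = 179 (p(b) = (-35 + 10**2 + 2*10) + 94 = (-35 + 100 + 20) + 94 = 85 + 94 = 179)
l(N) = N*(-5 + N) (l(N) = N*(N + (0 - 5)) = N*(N - 5) = N*(-5 + N))
l(-92) + p(-9) = -92*(-5 - 92) + 179 = -92*(-97) + 179 = 8924 + 179 = 9103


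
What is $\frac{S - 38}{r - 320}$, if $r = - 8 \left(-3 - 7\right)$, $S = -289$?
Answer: $\frac{109}{80} \approx 1.3625$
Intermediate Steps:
$r = 80$ ($r = \left(-8\right) \left(-10\right) = 80$)
$\frac{S - 38}{r - 320} = \frac{-289 - 38}{80 - 320} = - \frac{327}{-240} = \left(-327\right) \left(- \frac{1}{240}\right) = \frac{109}{80}$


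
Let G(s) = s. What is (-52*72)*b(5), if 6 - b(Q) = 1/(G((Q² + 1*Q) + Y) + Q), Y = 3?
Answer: -424944/19 ≈ -22365.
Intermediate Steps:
b(Q) = 6 - 1/(3 + Q² + 2*Q) (b(Q) = 6 - 1/(((Q² + 1*Q) + 3) + Q) = 6 - 1/(((Q² + Q) + 3) + Q) = 6 - 1/(((Q + Q²) + 3) + Q) = 6 - 1/((3 + Q + Q²) + Q) = 6 - 1/(3 + Q² + 2*Q))
(-52*72)*b(5) = (-52*72)*((17 + 6*5² + 12*5)/(3 + 5² + 2*5)) = -3744*(17 + 6*25 + 60)/(3 + 25 + 10) = -3744*(17 + 150 + 60)/38 = -1872*227/19 = -3744*227/38 = -424944/19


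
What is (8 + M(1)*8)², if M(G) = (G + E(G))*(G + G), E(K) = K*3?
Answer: 5184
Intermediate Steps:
E(K) = 3*K
M(G) = 8*G² (M(G) = (G + 3*G)*(G + G) = (4*G)*(2*G) = 8*G²)
(8 + M(1)*8)² = (8 + (8*1²)*8)² = (8 + (8*1)*8)² = (8 + 8*8)² = (8 + 64)² = 72² = 5184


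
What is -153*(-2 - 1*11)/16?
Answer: 1989/16 ≈ 124.31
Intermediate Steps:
-153*(-2 - 1*11)/16 = -153*(-2 - 11)/16 = -(-1989)/16 = -153*(-13/16) = 1989/16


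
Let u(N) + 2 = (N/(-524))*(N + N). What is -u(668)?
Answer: 223374/131 ≈ 1705.1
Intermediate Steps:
u(N) = -2 - N²/262 (u(N) = -2 + (N/(-524))*(N + N) = -2 + (N*(-1/524))*(2*N) = -2 + (-N/524)*(2*N) = -2 - N²/262)
-u(668) = -(-2 - 1/262*668²) = -(-2 - 1/262*446224) = -(-2 - 223112/131) = -1*(-223374/131) = 223374/131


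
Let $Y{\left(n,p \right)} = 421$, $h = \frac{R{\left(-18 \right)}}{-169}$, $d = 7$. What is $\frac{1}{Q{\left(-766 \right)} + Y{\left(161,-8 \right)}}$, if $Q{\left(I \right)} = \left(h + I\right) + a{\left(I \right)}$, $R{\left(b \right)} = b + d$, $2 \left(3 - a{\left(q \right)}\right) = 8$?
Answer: $- \frac{169}{58463} \approx -0.0028907$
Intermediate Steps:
$a{\left(q \right)} = -1$ ($a{\left(q \right)} = 3 - 4 = -1$)
$R{\left(b \right)} = 7 + b$ ($R{\left(b \right)} = b + 7 = 7 + b$)
$h = \frac{11}{169}$ ($h = \frac{7 - 18}{-169} = \left(-11\right) \left(- \frac{1}{169}\right) = \frac{11}{169} \approx 0.065089$)
$Q{\left(I \right)} = - \frac{158}{169} + I$ ($Q{\left(I \right)} = \left(\frac{11}{169} + I\right) - 1 = - \frac{158}{169} + I$)
$\frac{1}{Q{\left(-766 \right)} + Y{\left(161,-8 \right)}} = \frac{1}{\left(- \frac{158}{169} - 766\right) + 421} = \frac{1}{- \frac{129612}{169} + 421} = \frac{1}{- \frac{58463}{169}} = - \frac{169}{58463}$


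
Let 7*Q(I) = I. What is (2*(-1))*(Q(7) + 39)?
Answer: -80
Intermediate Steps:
Q(I) = I/7
(2*(-1))*(Q(7) + 39) = (2*(-1))*((1/7)*7 + 39) = -2*(1 + 39) = -2*40 = -80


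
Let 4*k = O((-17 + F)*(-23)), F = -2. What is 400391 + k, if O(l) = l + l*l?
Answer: 896485/2 ≈ 4.4824e+5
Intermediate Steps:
O(l) = l + l**2
k = 95703/2 (k = (((-17 - 2)*(-23))*(1 + (-17 - 2)*(-23)))/4 = ((-19*(-23))*(1 - 19*(-23)))/4 = (437*(1 + 437))/4 = (437*438)/4 = (1/4)*191406 = 95703/2 ≈ 47852.)
400391 + k = 400391 + 95703/2 = 896485/2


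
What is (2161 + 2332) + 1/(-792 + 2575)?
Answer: 8011020/1783 ≈ 4493.0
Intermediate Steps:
(2161 + 2332) + 1/(-792 + 2575) = 4493 + 1/1783 = 8011020/1783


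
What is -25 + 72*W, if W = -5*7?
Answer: -2545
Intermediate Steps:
W = -35
-25 + 72*W = -25 + 72*(-35) = -25 - 2520 = -2545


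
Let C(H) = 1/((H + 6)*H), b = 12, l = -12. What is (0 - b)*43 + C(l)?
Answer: -37151/72 ≈ -515.99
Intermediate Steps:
C(H) = 1/(H*(6 + H)) (C(H) = 1/((6 + H)*H) = 1/(H*(6 + H)))
(0 - b)*43 + C(l) = (0 - 1*12)*43 + 1/((-12)*(6 - 12)) = (0 - 12)*43 - 1/12/(-6) = -12*43 - 1/12*(-⅙) = -516 + 1/72 = -37151/72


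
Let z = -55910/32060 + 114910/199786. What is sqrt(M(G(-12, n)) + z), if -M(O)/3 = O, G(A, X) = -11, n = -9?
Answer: 3*sqrt(362750735739979622)/320256958 ≈ 5.6419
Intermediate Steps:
z = -374301033/320256958 (z = -55910*1/32060 + 114910*(1/199786) = -5591/3206 + 57455/99893 = -374301033/320256958 ≈ -1.1688)
M(O) = -3*O
sqrt(M(G(-12, n)) + z) = sqrt(-3*(-11) - 374301033/320256958) = sqrt(33 - 374301033/320256958) = sqrt(10194178581/320256958) = 3*sqrt(362750735739979622)/320256958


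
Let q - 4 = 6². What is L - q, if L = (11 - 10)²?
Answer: -39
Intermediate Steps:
q = 40 (q = 4 + 6² = 4 + 36 = 40)
L = 1 (L = 1² = 1)
L - q = 1 - 1*40 = 1 - 40 = -39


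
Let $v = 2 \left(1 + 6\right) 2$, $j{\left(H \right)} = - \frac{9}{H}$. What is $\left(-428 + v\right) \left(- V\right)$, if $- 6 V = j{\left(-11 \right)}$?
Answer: $- \frac{600}{11} \approx -54.545$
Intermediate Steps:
$V = - \frac{3}{22}$ ($V = - \frac{\left(-9\right) \frac{1}{-11}}{6} = - \frac{\left(-9\right) \left(- \frac{1}{11}\right)}{6} = \left(- \frac{1}{6}\right) \frac{9}{11} = - \frac{3}{22} \approx -0.13636$)
$v = 28$ ($v = 2 \cdot 7 \cdot 2 = 14 \cdot 2 = 28$)
$\left(-428 + v\right) \left(- V\right) = \left(-428 + 28\right) \left(\left(-1\right) \left(- \frac{3}{22}\right)\right) = \left(-400\right) \frac{3}{22} = - \frac{600}{11}$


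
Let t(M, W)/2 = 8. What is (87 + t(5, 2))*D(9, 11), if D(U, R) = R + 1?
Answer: 1236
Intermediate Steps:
D(U, R) = 1 + R
t(M, W) = 16 (t(M, W) = 2*8 = 16)
(87 + t(5, 2))*D(9, 11) = (87 + 16)*(1 + 11) = 103*12 = 1236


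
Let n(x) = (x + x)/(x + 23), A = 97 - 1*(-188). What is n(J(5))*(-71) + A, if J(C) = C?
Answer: 3635/14 ≈ 259.64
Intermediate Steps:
A = 285 (A = 97 + 188 = 285)
n(x) = 2*x/(23 + x) (n(x) = (2*x)/(23 + x) = 2*x/(23 + x))
n(J(5))*(-71) + A = (2*5/(23 + 5))*(-71) + 285 = (2*5/28)*(-71) + 285 = (2*5*(1/28))*(-71) + 285 = (5/14)*(-71) + 285 = -355/14 + 285 = 3635/14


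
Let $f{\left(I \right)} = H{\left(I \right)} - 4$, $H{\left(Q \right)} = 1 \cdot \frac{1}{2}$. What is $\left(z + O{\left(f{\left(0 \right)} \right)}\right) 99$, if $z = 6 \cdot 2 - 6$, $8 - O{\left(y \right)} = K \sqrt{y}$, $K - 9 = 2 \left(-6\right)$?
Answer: $1386 + \frac{297 i \sqrt{14}}{2} \approx 1386.0 + 555.64 i$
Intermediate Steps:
$K = -3$ ($K = 9 + 2 \left(-6\right) = 9 - 12 = -3$)
$H{\left(Q \right)} = \frac{1}{2}$ ($H{\left(Q \right)} = 1 \cdot \frac{1}{2} = \frac{1}{2}$)
$f{\left(I \right)} = - \frac{7}{2}$ ($f{\left(I \right)} = \frac{1}{2} - 4 = - \frac{7}{2}$)
$O{\left(y \right)} = 8 + 3 \sqrt{y}$ ($O{\left(y \right)} = 8 - - 3 \sqrt{y} = 8 + 3 \sqrt{y}$)
$z = 6$ ($z = 12 - 6 = 6$)
$\left(z + O{\left(f{\left(0 \right)} \right)}\right) 99 = \left(6 + \left(8 + 3 \sqrt{- \frac{7}{2}}\right)\right) 99 = \left(6 + \left(8 + 3 \frac{i \sqrt{14}}{2}\right)\right) 99 = \left(6 + \left(8 + \frac{3 i \sqrt{14}}{2}\right)\right) 99 = \left(14 + \frac{3 i \sqrt{14}}{2}\right) 99 = 1386 + \frac{297 i \sqrt{14}}{2}$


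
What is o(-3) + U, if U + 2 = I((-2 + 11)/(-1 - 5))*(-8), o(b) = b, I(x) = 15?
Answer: -125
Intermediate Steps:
U = -122 (U = -2 + 15*(-8) = -2 - 120 = -122)
o(-3) + U = -3 - 122 = -125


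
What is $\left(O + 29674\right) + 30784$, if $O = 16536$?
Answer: $76994$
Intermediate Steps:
$\left(O + 29674\right) + 30784 = \left(16536 + 29674\right) + 30784 = 46210 + 30784 = 76994$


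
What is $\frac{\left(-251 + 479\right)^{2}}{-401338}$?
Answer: $- \frac{25992}{200669} \approx -0.12953$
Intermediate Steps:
$\frac{\left(-251 + 479\right)^{2}}{-401338} = 228^{2} \left(- \frac{1}{401338}\right) = 51984 \left(- \frac{1}{401338}\right) = - \frac{25992}{200669}$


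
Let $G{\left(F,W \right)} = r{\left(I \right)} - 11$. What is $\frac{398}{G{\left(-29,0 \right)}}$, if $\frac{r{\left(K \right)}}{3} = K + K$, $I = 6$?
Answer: $\frac{398}{25} \approx 15.92$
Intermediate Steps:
$r{\left(K \right)} = 6 K$ ($r{\left(K \right)} = 3 \left(K + K\right) = 3 \cdot 2 K = 6 K$)
$G{\left(F,W \right)} = 25$ ($G{\left(F,W \right)} = 6 \cdot 6 - 11 = 36 - 11 = 25$)
$\frac{398}{G{\left(-29,0 \right)}} = \frac{398}{25}$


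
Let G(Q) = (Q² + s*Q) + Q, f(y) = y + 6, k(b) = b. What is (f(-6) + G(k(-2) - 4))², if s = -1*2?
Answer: 1764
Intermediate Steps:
s = -2
f(y) = 6 + y
G(Q) = Q² - Q (G(Q) = (Q² - 2*Q) + Q = Q² - Q)
(f(-6) + G(k(-2) - 4))² = ((6 - 6) + (-2 - 4)*(-1 + (-2 - 4)))² = (0 - 6*(-1 - 6))² = (0 - 6*(-7))² = (0 + 42)² = 42² = 1764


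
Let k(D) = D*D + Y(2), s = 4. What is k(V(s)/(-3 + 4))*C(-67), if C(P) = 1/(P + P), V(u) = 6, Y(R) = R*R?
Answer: -20/67 ≈ -0.29851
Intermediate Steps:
Y(R) = R**2
k(D) = 4 + D**2 (k(D) = D*D + 2**2 = D**2 + 4 = 4 + D**2)
C(P) = 1/(2*P)
k(V(s)/(-3 + 4))*C(-67) = (4 + (6/(-3 + 4))**2)*((1/2)/(-67)) = (4 + (6/1)**2)*((1/2)*(-1/67)) = (4 + (1*6)**2)*(-1/134) = (4 + 6**2)*(-1/134) = (4 + 36)*(-1/134) = 40*(-1/134) = -20/67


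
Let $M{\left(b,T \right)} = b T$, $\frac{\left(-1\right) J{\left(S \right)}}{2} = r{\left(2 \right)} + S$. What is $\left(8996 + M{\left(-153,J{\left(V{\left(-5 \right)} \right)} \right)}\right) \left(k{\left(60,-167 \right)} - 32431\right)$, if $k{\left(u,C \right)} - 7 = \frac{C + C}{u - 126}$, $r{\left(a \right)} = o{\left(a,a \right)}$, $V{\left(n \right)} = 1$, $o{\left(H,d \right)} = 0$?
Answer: $- \frac{9951512150}{33} \approx -3.0156 \cdot 10^{8}$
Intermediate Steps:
$r{\left(a \right)} = 0$
$J{\left(S \right)} = - 2 S$ ($J{\left(S \right)} = - 2 \left(0 + S\right) = - 2 S$)
$M{\left(b,T \right)} = T b$
$k{\left(u,C \right)} = 7 + \frac{2 C}{-126 + u}$ ($k{\left(u,C \right)} = 7 + \frac{C + C}{u - 126} = 7 + \frac{2 C}{-126 + u}$)
$\left(8996 + M{\left(-153,J{\left(V{\left(-5 \right)} \right)} \right)}\right) \left(k{\left(60,-167 \right)} - 32431\right) = \left(8996 + \left(-2\right) 1 \left(-153\right)\right) \left(\frac{-882 + 2 \left(-167\right) + 7 \cdot 60}{-126 + 60} - 32431\right) = \left(8996 - -306\right) \left(\frac{-882 - 334 + 420}{-66} - 32431\right) = \left(8996 + 306\right) \left(\left(- \frac{1}{66}\right) \left(-796\right) - 32431\right) = 9302 \left(\frac{398}{33} - 32431\right) = 9302 \left(- \frac{1069825}{33}\right) = - \frac{9951512150}{33}$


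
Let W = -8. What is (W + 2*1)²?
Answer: 36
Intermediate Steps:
(W + 2*1)² = (-8 + 2*1)² = (-8 + 2)² = (-6)² = 36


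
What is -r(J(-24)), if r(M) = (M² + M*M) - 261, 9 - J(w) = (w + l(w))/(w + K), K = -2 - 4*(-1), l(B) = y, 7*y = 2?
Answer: 803269/5929 ≈ 135.48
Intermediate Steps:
y = 2/7 (y = (⅐)*2 = 2/7 ≈ 0.28571)
l(B) = 2/7
K = 2 (K = -2 + 4 = 2)
J(w) = 9 - (2/7 + w)/(2 + w) (J(w) = 9 - (w + 2/7)/(w + 2) = 9 - (2/7 + w)/(2 + w))
r(M) = -261 + 2*M² (r(M) = (M² + M²) - 261 = 2*M² - 261 = -261 + 2*M²)
-r(J(-24)) = -(-261 + 2*(4*(31 + 14*(-24))/(7*(2 - 24)))²) = -(-261 + 2*((4/7)*(31 - 336)/(-22))²) = -(-261 + 2*((4/7)*(-1/22)*(-305))²) = -(-261 + 2*(610/77)²) = -(-261 + 2*(372100/5929)) = -(-261 + 744200/5929) = -1*(-803269/5929) = 803269/5929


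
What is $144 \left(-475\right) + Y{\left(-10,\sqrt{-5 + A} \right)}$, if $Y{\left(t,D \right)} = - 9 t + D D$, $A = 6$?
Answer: $-68309$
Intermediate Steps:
$Y{\left(t,D \right)} = D^{2} - 9 t$ ($Y{\left(t,D \right)} = - 9 t + D^{2} = D^{2} - 9 t$)
$144 \left(-475\right) + Y{\left(-10,\sqrt{-5 + A} \right)} = 144 \left(-475\right) + \left(\left(\sqrt{-5 + 6}\right)^{2} - -90\right) = -68400 + \left(\left(\sqrt{1}\right)^{2} + 90\right) = -68400 + \left(1^{2} + 90\right) = -68400 + \left(1 + 90\right) = -68400 + 91 = -68309$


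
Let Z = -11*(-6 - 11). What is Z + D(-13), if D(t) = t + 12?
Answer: 186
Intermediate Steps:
D(t) = 12 + t
Z = 187 (Z = -11*(-17) = 187)
Z + D(-13) = 187 + (12 - 13) = 187 - 1 = 186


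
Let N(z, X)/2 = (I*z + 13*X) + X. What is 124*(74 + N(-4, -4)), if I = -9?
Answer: 4216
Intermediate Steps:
N(z, X) = -18*z + 28*X (N(z, X) = 2*((-9*z + 13*X) + X) = 2*(-9*z + 14*X) = -18*z + 28*X)
124*(74 + N(-4, -4)) = 124*(74 + (-18*(-4) + 28*(-4))) = 124*(74 + (72 - 112)) = 124*(74 - 40) = 124*34 = 4216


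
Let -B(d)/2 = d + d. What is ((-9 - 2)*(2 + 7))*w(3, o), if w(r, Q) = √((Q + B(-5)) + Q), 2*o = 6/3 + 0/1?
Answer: -99*√22 ≈ -464.35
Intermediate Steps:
B(d) = -4*d (B(d) = -2*(d + d) = -4*d)
o = 1 (o = (6/3 + 0/1)/2 = (6*(⅓) + 0*1)/2 = (2 + 0)/2 = (½)*2 = 1)
w(r, Q) = √(20 + 2*Q) (w(r, Q) = √((Q - 4*(-5)) + Q) = √((Q + 20) + Q) = √((20 + Q) + Q) = √(20 + 2*Q))
((-9 - 2)*(2 + 7))*w(3, o) = ((-9 - 2)*(2 + 7))*√(20 + 2*1) = (-11*9)*√(20 + 2) = -99*√22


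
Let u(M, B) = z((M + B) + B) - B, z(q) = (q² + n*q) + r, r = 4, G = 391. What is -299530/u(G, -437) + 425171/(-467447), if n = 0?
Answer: -3419851682/1560805533 ≈ -2.1911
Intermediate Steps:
z(q) = 4 + q² (z(q) = (q² + 0*q) + 4 = (q² + 0) + 4 = q² + 4 = 4 + q²)
u(M, B) = 4 + (M + 2*B)² - B (u(M, B) = (4 + ((M + B) + B)²) - B = (4 + ((B + M) + B)²) - B = (4 + (M + 2*B)²) - B = 4 + (M + 2*B)² - B)
-299530/u(G, -437) + 425171/(-467447) = -299530/(4 + (391 + 2*(-437))² - 1*(-437)) + 425171/(-467447) = -299530/(4 + (391 - 874)² + 437) + 425171*(-1/467447) = -299530/(4 + (-483)² + 437) - 425171/467447 = -299530/(4 + 233289 + 437) - 425171/467447 = -299530/233730 - 425171/467447 = -299530*1/233730 - 425171/467447 = -4279/3339 - 425171/467447 = -3419851682/1560805533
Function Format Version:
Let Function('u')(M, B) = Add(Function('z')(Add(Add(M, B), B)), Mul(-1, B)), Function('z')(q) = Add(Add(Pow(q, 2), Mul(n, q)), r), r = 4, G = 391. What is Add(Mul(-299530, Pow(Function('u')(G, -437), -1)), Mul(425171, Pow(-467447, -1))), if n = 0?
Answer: Rational(-3419851682, 1560805533) ≈ -2.1911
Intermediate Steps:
Function('z')(q) = Add(4, Pow(q, 2)) (Function('z')(q) = Add(Add(Pow(q, 2), Mul(0, q)), 4) = Add(Add(Pow(q, 2), 0), 4) = Add(Pow(q, 2), 4) = Add(4, Pow(q, 2)))
Function('u')(M, B) = Add(4, Pow(Add(M, Mul(2, B)), 2), Mul(-1, B)) (Function('u')(M, B) = Add(Add(4, Pow(Add(Add(M, B), B), 2)), Mul(-1, B)) = Add(Add(4, Pow(Add(Add(B, M), B), 2)), Mul(-1, B)) = Add(Add(4, Pow(Add(M, Mul(2, B)), 2)), Mul(-1, B)) = Add(4, Pow(Add(M, Mul(2, B)), 2), Mul(-1, B)))
Add(Mul(-299530, Pow(Function('u')(G, -437), -1)), Mul(425171, Pow(-467447, -1))) = Add(Mul(-299530, Pow(Add(4, Pow(Add(391, Mul(2, -437)), 2), Mul(-1, -437)), -1)), Mul(425171, Pow(-467447, -1))) = Add(Mul(-299530, Pow(Add(4, Pow(Add(391, -874), 2), 437), -1)), Mul(425171, Rational(-1, 467447))) = Add(Mul(-299530, Pow(Add(4, Pow(-483, 2), 437), -1)), Rational(-425171, 467447)) = Add(Mul(-299530, Pow(Add(4, 233289, 437), -1)), Rational(-425171, 467447)) = Add(Mul(-299530, Pow(233730, -1)), Rational(-425171, 467447)) = Add(Mul(-299530, Rational(1, 233730)), Rational(-425171, 467447)) = Add(Rational(-4279, 3339), Rational(-425171, 467447)) = Rational(-3419851682, 1560805533)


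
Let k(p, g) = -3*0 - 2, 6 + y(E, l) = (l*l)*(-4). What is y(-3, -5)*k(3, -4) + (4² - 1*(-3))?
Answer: 231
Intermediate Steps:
y(E, l) = -6 - 4*l² (y(E, l) = -6 + (l*l)*(-4) = -6 + l²*(-4) = -6 - 4*l²)
k(p, g) = -2 (k(p, g) = 0 - 2 = -2)
y(-3, -5)*k(3, -4) + (4² - 1*(-3)) = (-6 - 4*(-5)²)*(-2) + (4² - 1*(-3)) = (-6 - 4*25)*(-2) + (16 + 3) = (-6 - 100)*(-2) + 19 = -106*(-2) + 19 = 212 + 19 = 231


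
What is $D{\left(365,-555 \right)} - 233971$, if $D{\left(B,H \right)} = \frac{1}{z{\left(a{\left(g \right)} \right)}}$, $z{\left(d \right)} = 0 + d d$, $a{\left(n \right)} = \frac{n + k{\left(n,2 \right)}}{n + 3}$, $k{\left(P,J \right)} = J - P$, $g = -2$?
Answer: $- \frac{935883}{4} \approx -2.3397 \cdot 10^{5}$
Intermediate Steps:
$a{\left(n \right)} = \frac{2}{3 + n}$ ($a{\left(n \right)} = \frac{n - \left(-2 + n\right)}{n + 3} = \frac{2}{3 + n}$)
$z{\left(d \right)} = d^{2}$ ($z{\left(d \right)} = 0 + d^{2} = d^{2}$)
$D{\left(B,H \right)} = \frac{1}{4}$ ($D{\left(B,H \right)} = \frac{1}{\left(\frac{2}{3 - 2}\right)^{2}} = \frac{1}{\left(\frac{2}{1}\right)^{2}} = \frac{1}{\left(2 \cdot 1\right)^{2}} = \frac{1}{2^{2}} = \frac{1}{4}$)
$D{\left(365,-555 \right)} - 233971 = \frac{1}{4} - 233971 = - \frac{935883}{4}$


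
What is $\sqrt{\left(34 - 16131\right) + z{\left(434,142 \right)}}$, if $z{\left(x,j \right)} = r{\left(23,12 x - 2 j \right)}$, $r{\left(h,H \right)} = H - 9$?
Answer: $i \sqrt{11182} \approx 105.74 i$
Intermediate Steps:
$r{\left(h,H \right)} = -9 + H$
$z{\left(x,j \right)} = -9 - 2 j + 12 x$ ($z{\left(x,j \right)} = -9 - \left(- 12 x + 2 j\right) = -9 - 2 j + 12 x$)
$\sqrt{\left(34 - 16131\right) + z{\left(434,142 \right)}} = \sqrt{\left(34 - 16131\right) - -4915} = \sqrt{-16097 + 4915} = \sqrt{-11182} = i \sqrt{11182}$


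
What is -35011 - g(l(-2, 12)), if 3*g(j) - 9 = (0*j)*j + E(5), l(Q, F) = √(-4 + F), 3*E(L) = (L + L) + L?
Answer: -105047/3 ≈ -35016.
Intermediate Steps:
E(L) = L (E(L) = ((L + L) + L)/3 = (2*L + L)/3 = (3*L)/3 = L)
g(j) = 14/3 (g(j) = 3 + ((0*j)*j + 5)/3 = 3 + (0*j + 5)/3 = 3 + (0 + 5)/3 = 3 + (⅓)*5 = 3 + 5/3 = 14/3)
-35011 - g(l(-2, 12)) = -35011 - 1*14/3 = -35011 - 14/3 = -105047/3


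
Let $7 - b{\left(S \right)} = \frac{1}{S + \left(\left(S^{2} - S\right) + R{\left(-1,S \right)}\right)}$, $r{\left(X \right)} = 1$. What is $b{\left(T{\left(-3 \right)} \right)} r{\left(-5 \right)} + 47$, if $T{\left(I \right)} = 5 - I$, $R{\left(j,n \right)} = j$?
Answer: $\frac{3401}{63} \approx 53.984$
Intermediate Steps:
$b{\left(S \right)} = 7 - \frac{1}{-1 + S^{2}}$ ($b{\left(S \right)} = 7 - \frac{1}{S - \left(1 + S - S^{2}\right)} = 7 - \frac{1}{-1 + S^{2}}$)
$b{\left(T{\left(-3 \right)} \right)} r{\left(-5 \right)} + 47 = \frac{-8 + 7 \left(5 - -3\right)^{2}}{-1 + \left(5 - -3\right)^{2}} \cdot 1 + 47 = \frac{-8 + 7 \left(5 + 3\right)^{2}}{-1 + \left(5 + 3\right)^{2}} \cdot 1 + 47 = \frac{-8 + 7 \cdot 8^{2}}{-1 + 8^{2}} \cdot 1 + 47 = \frac{-8 + 7 \cdot 64}{-1 + 64} \cdot 1 + 47 = \frac{-8 + 448}{63} \cdot 1 + 47 = \frac{1}{63} \cdot 440 \cdot 1 + 47 = \frac{440}{63} \cdot 1 + 47 = \frac{440}{63} + 47 = \frac{3401}{63}$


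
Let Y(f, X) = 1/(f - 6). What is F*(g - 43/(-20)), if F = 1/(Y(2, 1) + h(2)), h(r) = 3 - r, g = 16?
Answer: 121/5 ≈ 24.200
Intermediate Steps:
Y(f, X) = 1/(-6 + f)
F = 4/3 (F = 1/(1/(-6 + 2) + (3 - 1*2)) = 1/(1/(-4) + (3 - 2)) = 1/(-1/4 + 1) = 1/(3/4) = 4/3 ≈ 1.3333)
F*(g - 43/(-20)) = 4*(16 - 43/(-20))/3 = 4*(16 - 43*(-1/20))/3 = 4*(16 + 43/20)/3 = (4/3)*(363/20) = 121/5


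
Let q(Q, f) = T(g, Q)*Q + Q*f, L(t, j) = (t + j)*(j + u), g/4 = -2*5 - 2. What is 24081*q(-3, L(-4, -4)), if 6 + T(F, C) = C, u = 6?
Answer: 1806075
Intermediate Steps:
g = -48 (g = 4*(-2*5 - 2) = 4*(-10 - 2) = 4*(-12) = -48)
T(F, C) = -6 + C
L(t, j) = (6 + j)*(j + t) (L(t, j) = (t + j)*(j + 6) = (j + t)*(6 + j) = (6 + j)*(j + t))
q(Q, f) = Q*f + Q*(-6 + Q) (q(Q, f) = (-6 + Q)*Q + Q*f = Q*(-6 + Q) + Q*f = Q*f + Q*(-6 + Q))
24081*q(-3, L(-4, -4)) = 24081*(-3*(-6 - 3 + ((-4)² + 6*(-4) + 6*(-4) - 4*(-4)))) = 24081*(-3*(-6 - 3 + (16 - 24 - 24 + 16))) = 24081*(-3*(-6 - 3 - 16)) = 24081*(-3*(-25)) = 24081*75 = 1806075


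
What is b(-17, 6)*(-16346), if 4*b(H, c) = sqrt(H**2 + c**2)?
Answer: -40865*sqrt(13)/2 ≈ -73670.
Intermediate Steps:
b(H, c) = sqrt(H**2 + c**2)/4
b(-17, 6)*(-16346) = (sqrt((-17)**2 + 6**2)/4)*(-16346) = (sqrt(289 + 36)/4)*(-16346) = (sqrt(325)/4)*(-16346) = ((5*sqrt(13))/4)*(-16346) = (5*sqrt(13)/4)*(-16346) = -40865*sqrt(13)/2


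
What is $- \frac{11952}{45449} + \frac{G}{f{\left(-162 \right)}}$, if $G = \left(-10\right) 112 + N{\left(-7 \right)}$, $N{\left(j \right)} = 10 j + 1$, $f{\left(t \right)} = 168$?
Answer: $- \frac{56046797}{7635432} \approx -7.3404$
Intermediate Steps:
$N{\left(j \right)} = 1 + 10 j$
$G = -1189$ ($G = \left(-10\right) 112 + \left(1 + 10 \left(-7\right)\right) = -1120 + \left(1 - 70\right) = -1120 - 69 = -1189$)
$- \frac{11952}{45449} + \frac{G}{f{\left(-162 \right)}} = - \frac{11952}{45449} - \frac{1189}{168} = - \frac{56046797}{7635432}$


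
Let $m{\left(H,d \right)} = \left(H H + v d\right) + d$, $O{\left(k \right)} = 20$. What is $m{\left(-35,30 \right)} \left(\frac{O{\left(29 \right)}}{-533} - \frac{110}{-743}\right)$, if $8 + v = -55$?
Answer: $- \frac{27793950}{396019} \approx -70.183$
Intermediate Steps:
$v = -63$ ($v = -8 - 55 = -63$)
$m{\left(H,d \right)} = H^{2} - 62 d$ ($m{\left(H,d \right)} = \left(H H - 63 d\right) + d = \left(H^{2} - 63 d\right) + d = H^{2} - 62 d$)
$m{\left(-35,30 \right)} \left(\frac{O{\left(29 \right)}}{-533} - \frac{110}{-743}\right) = \left(\left(-35\right)^{2} - 1860\right) \left(\frac{20}{-533} - \frac{110}{-743}\right) = \left(1225 - 1860\right) \left(20 \left(- \frac{1}{533}\right) - - \frac{110}{743}\right) = - 635 \left(- \frac{20}{533} + \frac{110}{743}\right) = \left(-635\right) \frac{43770}{396019} = - \frac{27793950}{396019}$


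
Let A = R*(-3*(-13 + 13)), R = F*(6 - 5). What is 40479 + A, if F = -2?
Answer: 40479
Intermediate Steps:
R = -2 (R = -2*(6 - 5) = -2*1 = -2)
A = 0 (A = -(-6)*(-13 + 13) = -(-6)*0 = -2*0 = 0)
40479 + A = 40479 + 0 = 40479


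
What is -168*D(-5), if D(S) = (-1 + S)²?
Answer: -6048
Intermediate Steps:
-168*D(-5) = -168*(-1 - 5)² = -168*(-6)² = -168*36 = -6048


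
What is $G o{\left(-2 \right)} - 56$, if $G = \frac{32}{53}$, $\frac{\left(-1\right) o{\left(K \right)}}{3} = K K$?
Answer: $- \frac{3352}{53} \approx -63.245$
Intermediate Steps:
$o{\left(K \right)} = - 3 K^{2}$ ($o{\left(K \right)} = - 3 K K = - 3 K^{2}$)
$G = \frac{32}{53}$ ($G = 32 \cdot \frac{1}{53} = \frac{32}{53} \approx 0.60377$)
$G o{\left(-2 \right)} - 56 = \frac{32 \left(- 3 \left(-2\right)^{2}\right)}{53} - 56 = \frac{32 \left(\left(-3\right) 4\right)}{53} - 56 = \frac{32}{53} \left(-12\right) - 56 = - \frac{384}{53} - 56 = - \frac{3352}{53}$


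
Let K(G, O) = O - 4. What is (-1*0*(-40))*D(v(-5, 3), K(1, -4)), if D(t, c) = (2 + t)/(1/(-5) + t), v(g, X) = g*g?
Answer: 0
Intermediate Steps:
K(G, O) = -4 + O
v(g, X) = g²
D(t, c) = (2 + t)/(-⅕ + t)
(-1*0*(-40))*D(v(-5, 3), K(1, -4)) = (-1*0*(-40))*(5*(2 + (-5)²)/(-1 + 5*(-5)²)) = (0*(-40))*(5*(2 + 25)/(-1 + 5*25)) = 0*(5*27/(-1 + 125)) = 0*(5*27/124) = 0*(5*(1/124)*27) = 0*(135/124) = 0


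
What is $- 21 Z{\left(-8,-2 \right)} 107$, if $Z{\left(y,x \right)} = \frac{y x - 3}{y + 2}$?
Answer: $\frac{9737}{2} \approx 4868.5$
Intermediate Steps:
$Z{\left(y,x \right)} = \frac{-3 + x y}{2 + y}$ ($Z{\left(y,x \right)} = \frac{x y - 3}{2 + y} = \frac{-3 + x y}{2 + y}$)
$- 21 Z{\left(-8,-2 \right)} 107 = - 21 \frac{-3 - -16}{2 - 8} \cdot 107 = - 21 \frac{-3 + 16}{-6} \cdot 107 = - 21 \left(\left(- \frac{1}{6}\right) 13\right) 107 = \left(-21\right) \left(- \frac{13}{6}\right) 107 = \frac{91}{2} \cdot 107 = \frac{9737}{2}$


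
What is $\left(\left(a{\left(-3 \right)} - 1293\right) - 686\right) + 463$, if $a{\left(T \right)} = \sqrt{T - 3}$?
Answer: $-1516 + i \sqrt{6} \approx -1516.0 + 2.4495 i$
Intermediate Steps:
$a{\left(T \right)} = \sqrt{-3 + T}$
$\left(\left(a{\left(-3 \right)} - 1293\right) - 686\right) + 463 = \left(\left(\sqrt{-3 - 3} - 1293\right) - 686\right) + 463 = \left(\left(\sqrt{-6} - 1293\right) - 686\right) + 463 = \left(\left(i \sqrt{6} - 1293\right) - 686\right) + 463 = \left(\left(-1293 + i \sqrt{6}\right) - 686\right) + 463 = \left(-1979 + i \sqrt{6}\right) + 463 = -1516 + i \sqrt{6}$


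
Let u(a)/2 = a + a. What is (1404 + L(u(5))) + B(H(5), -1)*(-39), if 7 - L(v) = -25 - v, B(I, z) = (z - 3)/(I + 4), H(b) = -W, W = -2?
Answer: 1482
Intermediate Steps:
H(b) = 2 (H(b) = -1*(-2) = 2)
B(I, z) = (-3 + z)/(4 + I)
u(a) = 4*a (u(a) = 2*(a + a) = 2*(2*a) = 4*a)
L(v) = 32 + v (L(v) = 7 - (-25 - v) = 7 + (25 + v) = 32 + v)
(1404 + L(u(5))) + B(H(5), -1)*(-39) = (1404 + (32 + 4*5)) + ((-3 - 1)/(4 + 2))*(-39) = (1404 + (32 + 20)) + (-4/6)*(-39) = (1404 + 52) + ((1/6)*(-4))*(-39) = 1456 - 2/3*(-39) = 1456 + 26 = 1482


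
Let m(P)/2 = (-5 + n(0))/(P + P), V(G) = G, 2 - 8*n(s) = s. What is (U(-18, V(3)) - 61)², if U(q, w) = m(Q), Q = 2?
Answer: 257049/64 ≈ 4016.4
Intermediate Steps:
n(s) = ¼ - s/8
m(P) = -19/(4*P) (m(P) = 2*((-5 + (¼ - ⅛*0))/(P + P)) = 2*((-5 + (¼ + 0))/((2*P))) = 2*((-5 + ¼)*(1/(2*P))) = 2*(-19/(8*P)) = -19/(4*P))
U(q, w) = -19/8 (U(q, w) = -19/4/2 = -19/4*½ = -19/8)
(U(-18, V(3)) - 61)² = (-19/8 - 61)² = (-507/8)² = 257049/64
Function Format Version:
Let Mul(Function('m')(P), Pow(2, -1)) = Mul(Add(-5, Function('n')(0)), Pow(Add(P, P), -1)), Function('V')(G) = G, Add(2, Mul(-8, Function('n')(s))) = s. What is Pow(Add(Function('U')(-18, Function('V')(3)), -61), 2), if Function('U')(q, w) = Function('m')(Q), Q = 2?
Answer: Rational(257049, 64) ≈ 4016.4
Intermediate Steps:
Function('n')(s) = Add(Rational(1, 4), Mul(Rational(-1, 8), s))
Function('m')(P) = Mul(Rational(-19, 4), Pow(P, -1)) (Function('m')(P) = Mul(2, Mul(Add(-5, Add(Rational(1, 4), Mul(Rational(-1, 8), 0))), Pow(Add(P, P), -1))) = Mul(2, Mul(Add(-5, Add(Rational(1, 4), 0)), Pow(Mul(2, P), -1))) = Mul(2, Mul(Add(-5, Rational(1, 4)), Mul(Rational(1, 2), Pow(P, -1)))) = Mul(2, Mul(Rational(-19, 4), Mul(Rational(1, 2), Pow(P, -1)))) = Mul(2, Mul(Rational(-19, 8), Pow(P, -1))) = Mul(Rational(-19, 4), Pow(P, -1)))
Function('U')(q, w) = Rational(-19, 8) (Function('U')(q, w) = Mul(Rational(-19, 4), Pow(2, -1)) = Mul(Rational(-19, 4), Rational(1, 2)) = Rational(-19, 8))
Pow(Add(Function('U')(-18, Function('V')(3)), -61), 2) = Pow(Add(Rational(-19, 8), -61), 2) = Pow(Rational(-507, 8), 2) = Rational(257049, 64)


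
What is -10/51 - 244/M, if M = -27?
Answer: 4058/459 ≈ 8.8410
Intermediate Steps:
-10/51 - 244/M = -10/51 - 244/(-27) = -10*1/51 - 244*(-1/27) = -10/51 + 244/27 = 4058/459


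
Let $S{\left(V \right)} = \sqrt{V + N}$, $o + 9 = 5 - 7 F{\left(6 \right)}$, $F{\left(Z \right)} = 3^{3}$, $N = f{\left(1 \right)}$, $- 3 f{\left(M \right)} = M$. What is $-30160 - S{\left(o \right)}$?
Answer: $-30160 - \frac{2 i \sqrt{435}}{3} \approx -30160.0 - 13.904 i$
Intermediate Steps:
$f{\left(M \right)} = - \frac{M}{3}$
$N = - \frac{1}{3}$ ($N = \left(- \frac{1}{3}\right) 1 = - \frac{1}{3} \approx -0.33333$)
$F{\left(Z \right)} = 27$
$o = -193$ ($o = -9 + \left(5 - 189\right) = -9 - 184 = -193$)
$S{\left(V \right)} = \sqrt{- \frac{1}{3} + V}$ ($S{\left(V \right)} = \sqrt{V - \frac{1}{3}} = \sqrt{- \frac{1}{3} + V}$)
$-30160 - S{\left(o \right)} = -30160 - \frac{\sqrt{-3 + 9 \left(-193\right)}}{3} = -30160 - \frac{\sqrt{-3 - 1737}}{3} = -30160 - \frac{\sqrt{-1740}}{3} = -30160 - \frac{2 i \sqrt{435}}{3}$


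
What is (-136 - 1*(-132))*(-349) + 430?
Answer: 1826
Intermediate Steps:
(-136 - 1*(-132))*(-349) + 430 = (-136 + 132)*(-349) + 430 = -4*(-349) + 430 = 1396 + 430 = 1826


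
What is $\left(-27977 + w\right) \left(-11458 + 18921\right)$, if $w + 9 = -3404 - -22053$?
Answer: $-69682031$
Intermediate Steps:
$w = 18640$ ($w = -9 - -18649 = -9 + \left(-3404 + 22053\right) = -9 + 18649 = 18640$)
$\left(-27977 + w\right) \left(-11458 + 18921\right) = \left(-27977 + 18640\right) \left(-11458 + 18921\right) = \left(-9337\right) 7463 = -69682031$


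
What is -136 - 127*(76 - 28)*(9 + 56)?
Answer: -396376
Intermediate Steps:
-136 - 127*(76 - 28)*(9 + 56) = -136 - 6096*65 = -136 - 127*3120 = -136 - 396240 = -396376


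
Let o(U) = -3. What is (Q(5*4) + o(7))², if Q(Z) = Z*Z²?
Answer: 63952009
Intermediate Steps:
Q(Z) = Z³
(Q(5*4) + o(7))² = ((5*4)³ - 3)² = (20³ - 3)² = (8000 - 3)² = 7997² = 63952009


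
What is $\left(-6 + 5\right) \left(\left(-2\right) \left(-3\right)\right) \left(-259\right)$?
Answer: $1554$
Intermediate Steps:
$\left(-6 + 5\right) \left(\left(-2\right) \left(-3\right)\right) \left(-259\right) = \left(-1\right) 6 \left(-259\right) = \left(-6\right) \left(-259\right) = 1554$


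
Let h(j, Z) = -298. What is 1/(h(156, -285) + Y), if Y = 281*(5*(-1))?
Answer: -1/1703 ≈ -0.00058720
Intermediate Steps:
Y = -1405 (Y = 281*(-5) = -1405)
1/(h(156, -285) + Y) = 1/(-298 - 1405) = 1/(-1703) = -1/1703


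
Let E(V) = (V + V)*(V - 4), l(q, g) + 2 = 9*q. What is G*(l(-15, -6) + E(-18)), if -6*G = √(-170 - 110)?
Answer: -655*I*√70/3 ≈ -1826.7*I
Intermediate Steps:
l(q, g) = -2 + 9*q
G = -I*√70/3 (G = -√(-170 - 110)/6 = -I*√70/3 ≈ -2.7889*I)
E(V) = 2*V*(-4 + V) (E(V) = (2*V)*(-4 + V) = 2*V*(-4 + V))
G*(l(-15, -6) + E(-18)) = (-I*√70/3)*((-2 + 9*(-15)) + 2*(-18)*(-4 - 18)) = (-I*√70/3)*((-2 - 135) + 2*(-18)*(-22)) = (-I*√70/3)*(-137 + 792) = -I*√70/3*655 = -655*I*√70/3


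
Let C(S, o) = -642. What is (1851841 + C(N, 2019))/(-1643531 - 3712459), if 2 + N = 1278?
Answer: -1851199/5355990 ≈ -0.34563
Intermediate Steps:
N = 1276 (N = -2 + 1278 = 1276)
(1851841 + C(N, 2019))/(-1643531 - 3712459) = (1851841 - 642)/(-1643531 - 3712459) = 1851199/(-5355990) = 1851199*(-1/5355990) = -1851199/5355990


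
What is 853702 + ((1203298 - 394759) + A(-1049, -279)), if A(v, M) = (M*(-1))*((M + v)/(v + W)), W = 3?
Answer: 869537299/523 ≈ 1.6626e+6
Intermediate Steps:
A(v, M) = -M*(M + v)/(3 + v) (A(v, M) = (M*(-1))*((M + v)/(v + 3)) = (-M)*((M + v)/(3 + v)) = -M*(M + v)/(3 + v))
853702 + ((1203298 - 394759) + A(-1049, -279)) = 853702 + ((1203298 - 394759) - 1*(-279)*(-279 - 1049)/(3 - 1049)) = 853702 + (808539 - 1*(-279)*(-1328)/(-1046)) = 853702 + (808539 - 1*(-279)*(-1/1046)*(-1328)) = 853702 + (808539 + 185256/523) = 853702 + 423051153/523 = 869537299/523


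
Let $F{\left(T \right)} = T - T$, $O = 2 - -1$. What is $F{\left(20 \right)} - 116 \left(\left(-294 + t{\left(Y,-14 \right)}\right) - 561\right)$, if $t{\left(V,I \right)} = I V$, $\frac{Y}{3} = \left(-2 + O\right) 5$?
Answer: $123540$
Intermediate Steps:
$O = 3$ ($O = 2 + 1 = 3$)
$Y = 15$ ($Y = 3 \left(-2 + 3\right) 5 = 3 \cdot 1 \cdot 5 = 3 \cdot 5 = 15$)
$F{\left(T \right)} = 0$
$F{\left(20 \right)} - 116 \left(\left(-294 + t{\left(Y,-14 \right)}\right) - 561\right) = 0 - 116 \left(\left(-294 - 210\right) - 561\right) = 0 - 116 \left(-504 - 561\right) = 0 - -123540 = 0 + 123540 = 123540$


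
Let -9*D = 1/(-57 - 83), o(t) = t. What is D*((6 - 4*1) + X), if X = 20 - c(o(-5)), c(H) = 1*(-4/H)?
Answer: 53/3150 ≈ 0.016825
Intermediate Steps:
c(H) = -4/H
X = 96/5 (X = 20 - (-4)/(-5) = 20 - (-4)*(-1)/5 = 20 - 1*⅘ = 20 - ⅘ = 96/5 ≈ 19.200)
D = 1/1260 (D = -1/(9*(-57 - 83)) = -⅑/(-140) = -⅑*(-1/140) = 1/1260 ≈ 0.00079365)
D*((6 - 4*1) + X) = ((6 - 4*1) + 96/5)/1260 = ((6 - 4) + 96/5)/1260 = (2 + 96/5)/1260 = (1/1260)*(106/5) = 53/3150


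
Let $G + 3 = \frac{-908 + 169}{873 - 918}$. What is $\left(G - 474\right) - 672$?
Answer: $- \frac{50966}{45} \approx -1132.6$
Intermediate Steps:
$G = \frac{604}{45}$ ($G = -3 + \frac{-908 + 169}{873 - 918} = -3 - \frac{739}{-45} = -3 - - \frac{739}{45} = -3 + \frac{739}{45} = \frac{604}{45} \approx 13.422$)
$\left(G - 474\right) - 672 = \left(\frac{604}{45} - 474\right) - 672 = - \frac{20726}{45} - 672 = - \frac{50966}{45}$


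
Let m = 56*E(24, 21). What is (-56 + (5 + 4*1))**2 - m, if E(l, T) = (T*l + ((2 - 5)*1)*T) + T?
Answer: -23663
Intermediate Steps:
E(l, T) = -2*T + T*l (E(l, T) = (T*l + (-3*1)*T) + T = (T*l - 3*T) + T = (-3*T + T*l) + T = -2*T + T*l)
m = 25872 (m = 56*(21*(-2 + 24)) = 56*(21*22) = 56*462 = 25872)
(-56 + (5 + 4*1))**2 - m = (-56 + (5 + 4*1))**2 - 1*25872 = (-56 + (5 + 4))**2 - 25872 = (-56 + 9)**2 - 25872 = (-47)**2 - 25872 = 2209 - 25872 = -23663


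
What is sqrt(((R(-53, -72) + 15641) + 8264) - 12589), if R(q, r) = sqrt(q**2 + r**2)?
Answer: sqrt(11316 + sqrt(7993)) ≈ 106.80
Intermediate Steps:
sqrt(((R(-53, -72) + 15641) + 8264) - 12589) = sqrt(((sqrt((-53)**2 + (-72)**2) + 15641) + 8264) - 12589) = sqrt(((sqrt(2809 + 5184) + 15641) + 8264) - 12589) = sqrt(((sqrt(7993) + 15641) + 8264) - 12589) = sqrt(((15641 + sqrt(7993)) + 8264) - 12589) = sqrt((23905 + sqrt(7993)) - 12589) = sqrt(11316 + sqrt(7993))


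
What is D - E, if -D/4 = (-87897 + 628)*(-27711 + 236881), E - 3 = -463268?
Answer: 73016690185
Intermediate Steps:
E = -463265 (E = 3 - 463268 = -463265)
D = 73016226920 (D = -4*(-87897 + 628)*(-27711 + 236881) = -(-349076)*209170 = -4*(-18254056730) = 73016226920)
D - E = 73016226920 - 1*(-463265) = 73016226920 + 463265 = 73016690185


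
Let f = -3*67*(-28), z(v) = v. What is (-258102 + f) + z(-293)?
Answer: -252767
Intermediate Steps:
f = 5628 (f = -201*(-28) = 5628)
(-258102 + f) + z(-293) = (-258102 + 5628) - 293 = -252474 - 293 = -252767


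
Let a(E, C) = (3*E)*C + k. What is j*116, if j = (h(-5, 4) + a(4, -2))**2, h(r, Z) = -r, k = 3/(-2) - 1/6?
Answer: 445904/9 ≈ 49545.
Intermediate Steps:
k = -5/3 (k = 3*(-1/2) - 1*1/6 = -3/2 - 1/6 = -5/3 ≈ -1.6667)
a(E, C) = -5/3 + 3*C*E (a(E, C) = (3*E)*C - 5/3 = 3*C*E - 5/3 = -5/3 + 3*C*E)
j = 3844/9 (j = (-1*(-5) + (-5/3 + 3*(-2)*4))**2 = (5 + (-5/3 - 24))**2 = (5 - 77/3)**2 = (-62/3)**2 = 3844/9 ≈ 427.11)
j*116 = (3844/9)*116 = 445904/9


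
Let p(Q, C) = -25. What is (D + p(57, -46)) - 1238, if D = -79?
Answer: -1342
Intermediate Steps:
(D + p(57, -46)) - 1238 = (-79 - 25) - 1238 = -104 - 1238 = -1342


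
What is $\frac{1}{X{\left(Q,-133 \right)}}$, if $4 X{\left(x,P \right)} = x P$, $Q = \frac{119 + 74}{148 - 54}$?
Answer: $- \frac{376}{25669} \approx -0.014648$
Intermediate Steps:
$Q = \frac{193}{94} \approx 2.0532$
$X{\left(x,P \right)} = \frac{P x}{4}$ ($X{\left(x,P \right)} = \frac{x P}{4} = \frac{P x}{4}$)
$\frac{1}{X{\left(Q,-133 \right)}} = \frac{1}{\frac{1}{4} \left(-133\right) \frac{193}{94}} = \frac{1}{- \frac{25669}{376}} = - \frac{376}{25669}$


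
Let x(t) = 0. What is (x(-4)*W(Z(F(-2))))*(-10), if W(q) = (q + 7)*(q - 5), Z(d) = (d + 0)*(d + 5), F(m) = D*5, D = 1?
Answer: 0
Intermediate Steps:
F(m) = 5 (F(m) = 1*5 = 5)
Z(d) = d*(5 + d)
W(q) = (-5 + q)*(7 + q) (W(q) = (7 + q)*(-5 + q) = (-5 + q)*(7 + q))
(x(-4)*W(Z(F(-2))))*(-10) = (0*(-35 + (5*(5 + 5))² + 2*(5*(5 + 5))))*(-10) = (0*(-35 + (5*10)² + 2*(5*10)))*(-10) = (0*(-35 + 50² + 2*50))*(-10) = (0*(-35 + 2500 + 100))*(-10) = (0*2565)*(-10) = 0*(-10) = 0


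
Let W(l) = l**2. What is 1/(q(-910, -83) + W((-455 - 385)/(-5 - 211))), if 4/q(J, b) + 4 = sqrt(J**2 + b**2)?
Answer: 82850300901/1252984428349 - 26244*sqrt(834989)/1252984428349 ≈ 0.066103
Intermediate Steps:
q(J, b) = 4/(-4 + sqrt(J**2 + b**2))
1/(q(-910, -83) + W((-455 - 385)/(-5 - 211))) = 1/(4/(-4 + sqrt((-910)**2 + (-83)**2)) + ((-455 - 385)/(-5 - 211))**2) = 1/(4/(-4 + sqrt(828100 + 6889)) + (-840/(-216))**2) = 1/(4/(-4 + sqrt(834989)) + (-840*(-1/216))**2) = 1/(4/(-4 + sqrt(834989)) + (35/9)**2) = 1/(4/(-4 + sqrt(834989)) + 1225/81) = 1/(1225/81 + 4/(-4 + sqrt(834989)))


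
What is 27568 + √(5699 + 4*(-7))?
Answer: 27568 + √5671 ≈ 27643.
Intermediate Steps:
27568 + √(5699 + 4*(-7)) = 27568 + √(5699 - 28) = 27568 + √5671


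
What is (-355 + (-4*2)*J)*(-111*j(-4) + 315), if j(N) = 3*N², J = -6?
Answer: 1538991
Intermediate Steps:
(-355 + (-4*2)*J)*(-111*j(-4) + 315) = (-355 - 4*2*(-6))*(-333*(-4)² + 315) = (-355 - 8*(-6))*(-333*16 + 315) = (-355 + 48)*(-111*48 + 315) = -307*(-5328 + 315) = -307*(-5013) = 1538991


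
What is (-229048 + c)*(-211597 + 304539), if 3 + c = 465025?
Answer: 21931895508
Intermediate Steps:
c = 465022 (c = -3 + 465025 = 465022)
(-229048 + c)*(-211597 + 304539) = (-229048 + 465022)*(-211597 + 304539) = 235974*92942 = 21931895508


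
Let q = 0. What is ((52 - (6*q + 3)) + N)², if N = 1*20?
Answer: 4761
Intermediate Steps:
N = 20
((52 - (6*q + 3)) + N)² = ((52 - (6*0 + 3)) + 20)² = ((52 - (0 + 3)) + 20)² = ((52 - 1*3) + 20)² = ((52 - 3) + 20)² = (49 + 20)² = 69² = 4761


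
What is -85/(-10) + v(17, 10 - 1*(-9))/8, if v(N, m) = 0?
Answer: 17/2 ≈ 8.5000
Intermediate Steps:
-85/(-10) + v(17, 10 - 1*(-9))/8 = -85/(-10) + 0/8 = -85*(-⅒) + 0*(⅛) = 17/2 + 0 = 17/2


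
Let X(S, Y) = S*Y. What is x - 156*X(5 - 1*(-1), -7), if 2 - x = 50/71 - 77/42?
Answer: 2792485/426 ≈ 6555.1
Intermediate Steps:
x = 1333/426 (x = 2 - (50/71 - 77/42) = 2 - (50*(1/71) - 77*1/42) = 2 - (50/71 - 11/6) = 2 - 1*(-481/426) = 2 + 481/426 = 1333/426 ≈ 3.1291)
x - 156*X(5 - 1*(-1), -7) = 1333/426 - 156*(5 - 1*(-1))*(-7) = 1333/426 - 156*(5 + 1)*(-7) = 1333/426 - 936*(-7) = 1333/426 - 156*(-42) = 1333/426 + 6552 = 2792485/426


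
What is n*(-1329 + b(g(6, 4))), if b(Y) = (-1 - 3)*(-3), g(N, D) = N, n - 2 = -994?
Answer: 1306464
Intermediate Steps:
n = -992 (n = 2 - 994 = -992)
b(Y) = 12 (b(Y) = -4*(-3) = 12)
n*(-1329 + b(g(6, 4))) = -992*(-1329 + 12) = -992*(-1317) = 1306464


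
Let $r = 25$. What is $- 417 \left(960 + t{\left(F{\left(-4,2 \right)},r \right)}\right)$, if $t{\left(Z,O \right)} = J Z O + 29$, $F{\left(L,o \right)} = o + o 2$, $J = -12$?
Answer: $338187$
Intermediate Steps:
$F{\left(L,o \right)} = 3 o$ ($F{\left(L,o \right)} = o + 2 o = 3 o$)
$t{\left(Z,O \right)} = 29 - 12 O Z$ ($t{\left(Z,O \right)} = - 12 Z O + 29 = - 12 O Z + 29 = 29 - 12 O Z$)
$- 417 \left(960 + t{\left(F{\left(-4,2 \right)},r \right)}\right) = - 417 \left(960 + \left(29 - 300 \cdot 3 \cdot 2\right)\right) = - 417 \left(960 + \left(29 - 300 \cdot 6\right)\right) = - 417 \left(960 + \left(29 - 1800\right)\right) = - 417 \left(960 - 1771\right) = \left(-417\right) \left(-811\right) = 338187$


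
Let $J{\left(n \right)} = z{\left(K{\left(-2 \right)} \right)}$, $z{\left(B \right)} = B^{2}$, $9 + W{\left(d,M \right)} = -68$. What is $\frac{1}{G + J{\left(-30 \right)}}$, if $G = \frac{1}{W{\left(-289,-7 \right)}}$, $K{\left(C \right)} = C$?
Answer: $\frac{77}{307} \approx 0.25081$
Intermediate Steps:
$W{\left(d,M \right)} = -77$ ($W{\left(d,M \right)} = -9 - 68 = -77$)
$J{\left(n \right)} = 4$ ($J{\left(n \right)} = \left(-2\right)^{2} = 4$)
$G = - \frac{1}{77}$ ($G = \frac{1}{-77} = - \frac{1}{77} \approx -0.012987$)
$\frac{1}{G + J{\left(-30 \right)}} = \frac{1}{- \frac{1}{77} + 4} = \frac{1}{\frac{307}{77}} = \frac{77}{307}$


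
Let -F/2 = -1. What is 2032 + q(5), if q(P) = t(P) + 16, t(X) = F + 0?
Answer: 2050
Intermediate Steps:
F = 2 (F = -2*(-1) = 2)
t(X) = 2 (t(X) = 2 + 0 = 2)
q(P) = 18 (q(P) = 2 + 16 = 18)
2032 + q(5) = 2032 + 18 = 2050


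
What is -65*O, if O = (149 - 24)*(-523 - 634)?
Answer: 9400625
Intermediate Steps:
O = -144625 (O = 125*(-1157) = -144625)
-65*O = -65*(-144625) = 9400625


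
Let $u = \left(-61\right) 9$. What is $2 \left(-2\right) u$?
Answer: $2196$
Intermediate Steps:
$u = -549$
$2 \left(-2\right) u = 2 \left(-2\right) \left(-549\right) = \left(-4\right) \left(-549\right) = 2196$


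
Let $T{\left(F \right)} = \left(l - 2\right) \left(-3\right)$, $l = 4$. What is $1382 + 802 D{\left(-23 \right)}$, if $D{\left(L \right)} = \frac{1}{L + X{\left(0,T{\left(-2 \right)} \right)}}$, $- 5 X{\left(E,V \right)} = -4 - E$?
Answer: $\frac{149392}{111} \approx 1345.9$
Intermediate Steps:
$T{\left(F \right)} = -6$ ($T{\left(F \right)} = \left(4 - 2\right) \left(-3\right) = 2 \left(-3\right) = -6$)
$X{\left(E,V \right)} = \frac{4}{5} + \frac{E}{5}$ ($X{\left(E,V \right)} = - \frac{-4 - E}{5} = \frac{4}{5} + \frac{E}{5}$)
$D{\left(L \right)} = \frac{1}{\frac{4}{5} + L}$ ($D{\left(L \right)} = \frac{1}{L + \left(\frac{4}{5} + \frac{1}{5} \cdot 0\right)} = \frac{1}{L + \left(\frac{4}{5} + 0\right)} = \frac{1}{L + \frac{4}{5}} = \frac{1}{\frac{4}{5} + L}$)
$1382 + 802 D{\left(-23 \right)} = 1382 + 802 \frac{5}{4 + 5 \left(-23\right)} = 1382 + 802 \frac{5}{4 - 115} = 1382 + 802 \frac{5}{-111} = 1382 + 802 \cdot 5 \left(- \frac{1}{111}\right) = 1382 + 802 \left(- \frac{5}{111}\right) = 1382 - \frac{4010}{111} = \frac{149392}{111}$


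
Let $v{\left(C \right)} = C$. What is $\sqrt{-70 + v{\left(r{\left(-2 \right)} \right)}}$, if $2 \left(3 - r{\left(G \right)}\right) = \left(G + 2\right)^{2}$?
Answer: $i \sqrt{67} \approx 8.1853 i$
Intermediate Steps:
$r{\left(G \right)} = 3 - \frac{\left(2 + G\right)^{2}}{2}$ ($r{\left(G \right)} = 3 - \frac{\left(G + 2\right)^{2}}{2} = 3 - \frac{\left(2 + G\right)^{2}}{2}$)
$\sqrt{-70 + v{\left(r{\left(-2 \right)} \right)}} = \sqrt{-70 + \left(3 - \frac{\left(2 - 2\right)^{2}}{2}\right)} = \sqrt{-70 + \left(3 - \frac{0^{2}}{2}\right)} = \sqrt{-70 + \left(3 - 0\right)} = \sqrt{-70 + \left(3 + 0\right)} = \sqrt{-70 + 3} = \sqrt{-67} = i \sqrt{67}$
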